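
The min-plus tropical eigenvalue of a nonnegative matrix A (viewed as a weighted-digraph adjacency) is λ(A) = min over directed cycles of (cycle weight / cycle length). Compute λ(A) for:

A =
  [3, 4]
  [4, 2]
λ(A) = 2

Enumerate directed cycles and compute their means (weight / length). Sample:
  cycle 0 → 0: weight = 3, length = 1, mean = 3/1 ≈ 3.000
  cycle 1 → 1: weight = 2, length = 1, mean = 2/1 ≈ 2.000
  cycle 0 → 1 → 0: weight = 8, length = 2, mean = 8/2 ≈ 4.000
  cycle 1 → 0 → 1: weight = 8, length = 2, mean = 8/2 ≈ 4.000
Minimum mean = 2.000, attained e.g. along the cycle 1 → 1 with weight 2 and length 1. So λ(A) = 2/1 = 2.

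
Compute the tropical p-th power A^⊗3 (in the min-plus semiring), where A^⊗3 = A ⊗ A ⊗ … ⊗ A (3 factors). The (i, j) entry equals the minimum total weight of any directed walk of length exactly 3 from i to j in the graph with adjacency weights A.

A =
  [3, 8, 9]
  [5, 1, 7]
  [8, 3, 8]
A^⊗3 =
  [9, 10, 15]
  [7, 3, 9]
  [9, 5, 11]

Each entry (A^⊗3)_ij equals the minimum over all length-3 walks i = v_0 → v_1 → … → v_3 = j of Σ_t A[v_t][v_{t+1}]. For example, for (i, j) = (0, 2) we minimise over 9 possible intermediate vertex sequences; the minimum is 15, attained along the walk 0 → 0 → 0 → 2.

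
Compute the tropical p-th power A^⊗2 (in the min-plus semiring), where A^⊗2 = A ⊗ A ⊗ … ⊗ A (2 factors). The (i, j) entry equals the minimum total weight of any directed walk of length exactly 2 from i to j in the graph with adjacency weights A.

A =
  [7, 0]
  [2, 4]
A^⊗2 =
  [2, 4]
  [6, 2]

Each entry (A^⊗2)_ij equals the minimum over all length-2 walks i = v_0 → v_1 → … → v_2 = j of Σ_t A[v_t][v_{t+1}]. For example, for (i, j) = (0, 1) we minimise over 2 possible intermediate vertex sequences; the minimum is 4, attained along the walk 0 → 1 → 1.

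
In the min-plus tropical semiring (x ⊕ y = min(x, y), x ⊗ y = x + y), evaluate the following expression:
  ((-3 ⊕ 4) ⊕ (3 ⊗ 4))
((-3 ⊕ 4) ⊕ (3 ⊗ 4)) = -3

Expand innermost to outermost. Recall ⊕ takes the minimum of its arguments and ⊗ takes their sum. Working out the expression ((-3 ⊕ 4) ⊕ (3 ⊗ 4)) gives -3.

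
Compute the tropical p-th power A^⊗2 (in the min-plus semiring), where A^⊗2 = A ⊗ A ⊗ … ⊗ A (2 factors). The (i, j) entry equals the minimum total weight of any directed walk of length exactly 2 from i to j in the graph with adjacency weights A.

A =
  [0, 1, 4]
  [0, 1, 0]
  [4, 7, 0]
A^⊗2 =
  [0, 1, 1]
  [0, 1, 0]
  [4, 5, 0]

Each entry (A^⊗2)_ij equals the minimum over all length-2 walks i = v_0 → v_1 → … → v_2 = j of Σ_t A[v_t][v_{t+1}]. For example, for (i, j) = (0, 2) we minimise over 3 possible intermediate vertex sequences; the minimum is 1, attained along the walk 0 → 1 → 2.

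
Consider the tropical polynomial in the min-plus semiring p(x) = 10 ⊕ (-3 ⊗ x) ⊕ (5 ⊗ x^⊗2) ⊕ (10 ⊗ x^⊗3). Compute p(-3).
p(-3) = -6

A tropical monomial a ⊗ x^⊗i evaluates to a + i · x. Evaluating each term at x = -3:
  Term 0 contributes 10 + 0 · -3 = 10
  Term 1 contributes -3 + 1 · -3 = -6
  Term 2 contributes 5 + 2 · -3 = -1
  Term 3 contributes 10 + 3 · -3 = 1
p(-3) = ⊕ of these = min[10, -6, -1, 1] = -6.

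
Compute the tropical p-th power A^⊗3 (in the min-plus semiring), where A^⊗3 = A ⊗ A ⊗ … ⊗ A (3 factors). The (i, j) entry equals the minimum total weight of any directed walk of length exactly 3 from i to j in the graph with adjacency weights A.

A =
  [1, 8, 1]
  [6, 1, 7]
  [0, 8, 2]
A^⊗3 =
  [2, 9, 2]
  [7, 3, 8]
  [1, 9, 2]

Each entry (A^⊗3)_ij equals the minimum over all length-3 walks i = v_0 → v_1 → … → v_3 = j of Σ_t A[v_t][v_{t+1}]. For example, for (i, j) = (0, 2) we minimise over 9 possible intermediate vertex sequences; the minimum is 2, attained along the walk 0 → 2 → 0 → 2.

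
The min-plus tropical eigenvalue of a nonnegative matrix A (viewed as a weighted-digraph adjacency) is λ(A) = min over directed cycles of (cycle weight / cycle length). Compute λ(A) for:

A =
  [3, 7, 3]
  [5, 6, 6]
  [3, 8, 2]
λ(A) = 2

Enumerate directed cycles and compute their means (weight / length). Sample:
  cycle 0 → 0: weight = 3, length = 1, mean = 3/1 ≈ 3.000
  cycle 1 → 1: weight = 6, length = 1, mean = 6/1 ≈ 6.000
  cycle 2 → 2: weight = 2, length = 1, mean = 2/1 ≈ 2.000
  cycle 0 → 1 → 0: weight = 12, length = 2, mean = 12/2 ≈ 6.000
  cycle 0 → 2 → 0: weight = 6, length = 2, mean = 6/2 ≈ 3.000
  cycle 1 → 0 → 1: weight = 12, length = 2, mean = 12/2 ≈ 6.000
Minimum mean = 2.000, attained e.g. along the cycle 2 → 2 with weight 2 and length 1. So λ(A) = 2/1 = 2.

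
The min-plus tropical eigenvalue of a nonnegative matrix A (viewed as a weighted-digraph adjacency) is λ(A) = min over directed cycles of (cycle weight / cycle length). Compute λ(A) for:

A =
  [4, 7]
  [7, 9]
λ(A) = 4

Enumerate directed cycles and compute their means (weight / length). Sample:
  cycle 0 → 0: weight = 4, length = 1, mean = 4/1 ≈ 4.000
  cycle 1 → 1: weight = 9, length = 1, mean = 9/1 ≈ 9.000
  cycle 0 → 1 → 0: weight = 14, length = 2, mean = 14/2 ≈ 7.000
  cycle 1 → 0 → 1: weight = 14, length = 2, mean = 14/2 ≈ 7.000
Minimum mean = 4.000, attained e.g. along the cycle 0 → 0 with weight 4 and length 1. So λ(A) = 4/1 = 4.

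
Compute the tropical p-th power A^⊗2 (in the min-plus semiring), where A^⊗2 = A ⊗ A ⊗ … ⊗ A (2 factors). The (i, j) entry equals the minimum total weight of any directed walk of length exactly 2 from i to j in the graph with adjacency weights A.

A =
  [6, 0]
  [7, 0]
A^⊗2 =
  [7, 0]
  [7, 0]

Each entry (A^⊗2)_ij equals the minimum over all length-2 walks i = v_0 → v_1 → … → v_2 = j of Σ_t A[v_t][v_{t+1}]. For example, for (i, j) = (0, 1) we minimise over 2 possible intermediate vertex sequences; the minimum is 0, attained along the walk 0 → 1 → 1.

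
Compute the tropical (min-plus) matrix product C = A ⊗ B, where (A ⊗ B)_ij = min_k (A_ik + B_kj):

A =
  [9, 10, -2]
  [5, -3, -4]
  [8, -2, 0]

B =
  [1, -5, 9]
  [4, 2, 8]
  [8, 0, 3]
A ⊗ B =
  [6, -2, 1]
  [1, -4, -1]
  [2, 0, 3]

Apply the min-plus product entry-by-entry:
  C[0][0] = min over k of (A[0][0] + B[0][0] = 9 + 1 = 10, A[0][1] + B[1][0] = 10 + 4 = 14, A[0][2] + B[2][0] = -2 + 8 = 6) = 6 (attained at k = 2)
  C[0][1] = min over k of (A[0][0] + B[0][1] = 9 + -5 = 4, A[0][1] + B[1][1] = 10 + 2 = 12, A[0][2] + B[2][1] = -2 + 0 = -2) = -2 (attained at k = 2)
  C[0][2] = min over k of (A[0][0] + B[0][2] = 9 + 9 = 18, A[0][1] + B[1][2] = 10 + 8 = 18, A[0][2] + B[2][2] = -2 + 3 = 1) = 1 (attained at k = 2)
  C[1][0] = min over k of (A[1][0] + B[0][0] = 5 + 1 = 6, A[1][1] + B[1][0] = -3 + 4 = 1, A[1][2] + B[2][0] = -4 + 8 = 4) = 1 (attained at k = 1)
  C[1][1] = min over k of (A[1][0] + B[0][1] = 5 + -5 = 0, A[1][1] + B[1][1] = -3 + 2 = -1, A[1][2] + B[2][1] = -4 + 0 = -4) = -4 (attained at k = 2)
  C[1][2] = min over k of (A[1][0] + B[0][2] = 5 + 9 = 14, A[1][1] + B[1][2] = -3 + 8 = 5, A[1][2] + B[2][2] = -4 + 3 = -1) = -1 (attained at k = 2)
  C[2][0] = min over k of (A[2][0] + B[0][0] = 8 + 1 = 9, A[2][1] + B[1][0] = -2 + 4 = 2, A[2][2] + B[2][0] = 0 + 8 = 8) = 2 (attained at k = 1)
  C[2][1] = min over k of (A[2][0] + B[0][1] = 8 + -5 = 3, A[2][1] + B[1][1] = -2 + 2 = 0, A[2][2] + B[2][1] = 0 + 0 = 0) = 0 (attained at k = 1)
  C[2][2] = min over k of (A[2][0] + B[0][2] = 8 + 9 = 17, A[2][1] + B[1][2] = -2 + 8 = 6, A[2][2] + B[2][2] = 0 + 3 = 3) = 3 (attained at k = 2)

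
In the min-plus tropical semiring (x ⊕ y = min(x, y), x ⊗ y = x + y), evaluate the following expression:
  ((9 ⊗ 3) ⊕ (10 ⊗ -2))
((9 ⊗ 3) ⊕ (10 ⊗ -2)) = 8

Expand innermost to outermost. Recall ⊕ takes the minimum of its arguments and ⊗ takes their sum. Working out the expression ((9 ⊗ 3) ⊕ (10 ⊗ -2)) gives 8.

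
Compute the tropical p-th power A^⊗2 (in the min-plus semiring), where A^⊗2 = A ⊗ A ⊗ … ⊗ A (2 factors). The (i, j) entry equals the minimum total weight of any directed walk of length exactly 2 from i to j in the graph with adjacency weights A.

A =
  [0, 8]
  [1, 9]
A^⊗2 =
  [0, 8]
  [1, 9]

Each entry (A^⊗2)_ij equals the minimum over all length-2 walks i = v_0 → v_1 → … → v_2 = j of Σ_t A[v_t][v_{t+1}]. For example, for (i, j) = (0, 1) we minimise over 2 possible intermediate vertex sequences; the minimum is 8, attained along the walk 0 → 0 → 1.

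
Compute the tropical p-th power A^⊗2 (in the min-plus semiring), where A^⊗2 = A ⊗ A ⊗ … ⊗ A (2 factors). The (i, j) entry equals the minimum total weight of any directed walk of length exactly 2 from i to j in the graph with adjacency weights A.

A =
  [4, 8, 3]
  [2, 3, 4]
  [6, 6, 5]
A^⊗2 =
  [8, 9, 7]
  [5, 6, 5]
  [8, 9, 9]

Each entry (A^⊗2)_ij equals the minimum over all length-2 walks i = v_0 → v_1 → … → v_2 = j of Σ_t A[v_t][v_{t+1}]. For example, for (i, j) = (0, 2) we minimise over 3 possible intermediate vertex sequences; the minimum is 7, attained along the walk 0 → 0 → 2.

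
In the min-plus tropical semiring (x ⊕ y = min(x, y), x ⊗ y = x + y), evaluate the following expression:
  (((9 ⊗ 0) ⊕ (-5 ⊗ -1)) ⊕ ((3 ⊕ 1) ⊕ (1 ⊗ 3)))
(((9 ⊗ 0) ⊕ (-5 ⊗ -1)) ⊕ ((3 ⊕ 1) ⊕ (1 ⊗ 3))) = -6

Expand innermost to outermost. Recall ⊕ takes the minimum of its arguments and ⊗ takes their sum. Working out the expression (((9 ⊗ 0) ⊕ (-5 ⊗ -1)) ⊕ ((3 ⊕ 1) ⊕ (1 ⊗ 3))) gives -6.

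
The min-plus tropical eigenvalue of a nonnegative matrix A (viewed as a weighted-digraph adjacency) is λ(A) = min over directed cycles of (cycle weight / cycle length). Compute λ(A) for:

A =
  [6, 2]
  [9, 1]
λ(A) = 1

Enumerate directed cycles and compute their means (weight / length). Sample:
  cycle 0 → 0: weight = 6, length = 1, mean = 6/1 ≈ 6.000
  cycle 1 → 1: weight = 1, length = 1, mean = 1/1 ≈ 1.000
  cycle 0 → 1 → 0: weight = 11, length = 2, mean = 11/2 ≈ 5.500
  cycle 1 → 0 → 1: weight = 11, length = 2, mean = 11/2 ≈ 5.500
Minimum mean = 1.000, attained e.g. along the cycle 1 → 1 with weight 1 and length 1. So λ(A) = 1/1 = 1.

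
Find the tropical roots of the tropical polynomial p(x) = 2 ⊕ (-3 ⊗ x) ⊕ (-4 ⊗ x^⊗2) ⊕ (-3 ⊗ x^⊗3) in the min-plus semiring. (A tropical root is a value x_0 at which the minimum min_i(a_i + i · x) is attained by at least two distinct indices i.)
Roots: {-1, 1, 5}

Each tropical root is a break point of the lower envelope of the lines y = a_i + i · x (there are 4 lines, with slopes 0, 1, ..., 3). Only the lines that attain the minimum somewhere contribute to roots; other lines are dominated. Here the surviving (envelope) indices are i = 3, i = 2, i = 1, i = 0.
Intersections between consecutive envelope lines give the roots: for adjacent envelope indices i < j the intersection is x = (a_i − a_j) / (j − i). Reading off the sorted break points: {-1, 1, 5}.
Verification: at each break x_0, at least two indices attain the minimum of min_i(a_i + i · x_0).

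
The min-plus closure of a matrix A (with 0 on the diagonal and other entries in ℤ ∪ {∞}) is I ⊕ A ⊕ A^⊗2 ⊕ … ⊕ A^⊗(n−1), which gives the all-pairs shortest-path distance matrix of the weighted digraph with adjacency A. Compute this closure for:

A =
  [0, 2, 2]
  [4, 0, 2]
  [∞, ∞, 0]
Closure =
  [0, 2, 2]
  [4, 0, 2]
  [∞, ∞, 0]

This is the Floyd-Warshall all-pairs shortest-path computation. For each intermediate vertex k = 0, 1, …, 2, update dist[i][j] ← min(dist[i][j], dist[i][k] + dist[k][j]). The final matrix gives, for each (i, j), the minimum total weight of any directed path from i to j (possibly empty when i = j).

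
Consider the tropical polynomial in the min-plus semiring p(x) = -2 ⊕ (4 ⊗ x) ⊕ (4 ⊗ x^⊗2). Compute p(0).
p(0) = -2

A tropical monomial a ⊗ x^⊗i evaluates to a + i · x. Evaluating each term at x = 0:
  Term 0 contributes -2 + 0 · 0 = -2
  Term 1 contributes 4 + 1 · 0 = 4
  Term 2 contributes 4 + 2 · 0 = 4
p(0) = ⊕ of these = min[-2, 4, 4] = -2.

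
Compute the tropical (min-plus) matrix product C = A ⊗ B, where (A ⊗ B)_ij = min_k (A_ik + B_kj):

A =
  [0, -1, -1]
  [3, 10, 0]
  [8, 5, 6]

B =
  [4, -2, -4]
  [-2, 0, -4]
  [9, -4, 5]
A ⊗ B =
  [-3, -5, -5]
  [7, -4, -1]
  [3, 2, 1]

Apply the min-plus product entry-by-entry:
  C[0][0] = min over k of (A[0][0] + B[0][0] = 0 + 4 = 4, A[0][1] + B[1][0] = -1 + -2 = -3, A[0][2] + B[2][0] = -1 + 9 = 8) = -3 (attained at k = 1)
  C[0][1] = min over k of (A[0][0] + B[0][1] = 0 + -2 = -2, A[0][1] + B[1][1] = -1 + 0 = -1, A[0][2] + B[2][1] = -1 + -4 = -5) = -5 (attained at k = 2)
  C[0][2] = min over k of (A[0][0] + B[0][2] = 0 + -4 = -4, A[0][1] + B[1][2] = -1 + -4 = -5, A[0][2] + B[2][2] = -1 + 5 = 4) = -5 (attained at k = 1)
  C[1][0] = min over k of (A[1][0] + B[0][0] = 3 + 4 = 7, A[1][1] + B[1][0] = 10 + -2 = 8, A[1][2] + B[2][0] = 0 + 9 = 9) = 7 (attained at k = 0)
  C[1][1] = min over k of (A[1][0] + B[0][1] = 3 + -2 = 1, A[1][1] + B[1][1] = 10 + 0 = 10, A[1][2] + B[2][1] = 0 + -4 = -4) = -4 (attained at k = 2)
  C[1][2] = min over k of (A[1][0] + B[0][2] = 3 + -4 = -1, A[1][1] + B[1][2] = 10 + -4 = 6, A[1][2] + B[2][2] = 0 + 5 = 5) = -1 (attained at k = 0)
  C[2][0] = min over k of (A[2][0] + B[0][0] = 8 + 4 = 12, A[2][1] + B[1][0] = 5 + -2 = 3, A[2][2] + B[2][0] = 6 + 9 = 15) = 3 (attained at k = 1)
  C[2][1] = min over k of (A[2][0] + B[0][1] = 8 + -2 = 6, A[2][1] + B[1][1] = 5 + 0 = 5, A[2][2] + B[2][1] = 6 + -4 = 2) = 2 (attained at k = 2)
  C[2][2] = min over k of (A[2][0] + B[0][2] = 8 + -4 = 4, A[2][1] + B[1][2] = 5 + -4 = 1, A[2][2] + B[2][2] = 6 + 5 = 11) = 1 (attained at k = 1)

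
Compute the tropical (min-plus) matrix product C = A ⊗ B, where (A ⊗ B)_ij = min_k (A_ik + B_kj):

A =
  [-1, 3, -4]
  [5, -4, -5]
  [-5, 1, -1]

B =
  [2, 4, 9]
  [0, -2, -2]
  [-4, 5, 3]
A ⊗ B =
  [-8, 1, -1]
  [-9, -6, -6]
  [-5, -1, -1]

Apply the min-plus product entry-by-entry:
  C[0][0] = min over k of (A[0][0] + B[0][0] = -1 + 2 = 1, A[0][1] + B[1][0] = 3 + 0 = 3, A[0][2] + B[2][0] = -4 + -4 = -8) = -8 (attained at k = 2)
  C[0][1] = min over k of (A[0][0] + B[0][1] = -1 + 4 = 3, A[0][1] + B[1][1] = 3 + -2 = 1, A[0][2] + B[2][1] = -4 + 5 = 1) = 1 (attained at k = 1)
  C[0][2] = min over k of (A[0][0] + B[0][2] = -1 + 9 = 8, A[0][1] + B[1][2] = 3 + -2 = 1, A[0][2] + B[2][2] = -4 + 3 = -1) = -1 (attained at k = 2)
  C[1][0] = min over k of (A[1][0] + B[0][0] = 5 + 2 = 7, A[1][1] + B[1][0] = -4 + 0 = -4, A[1][2] + B[2][0] = -5 + -4 = -9) = -9 (attained at k = 2)
  C[1][1] = min over k of (A[1][0] + B[0][1] = 5 + 4 = 9, A[1][1] + B[1][1] = -4 + -2 = -6, A[1][2] + B[2][1] = -5 + 5 = 0) = -6 (attained at k = 1)
  C[1][2] = min over k of (A[1][0] + B[0][2] = 5 + 9 = 14, A[1][1] + B[1][2] = -4 + -2 = -6, A[1][2] + B[2][2] = -5 + 3 = -2) = -6 (attained at k = 1)
  C[2][0] = min over k of (A[2][0] + B[0][0] = -5 + 2 = -3, A[2][1] + B[1][0] = 1 + 0 = 1, A[2][2] + B[2][0] = -1 + -4 = -5) = -5 (attained at k = 2)
  C[2][1] = min over k of (A[2][0] + B[0][1] = -5 + 4 = -1, A[2][1] + B[1][1] = 1 + -2 = -1, A[2][2] + B[2][1] = -1 + 5 = 4) = -1 (attained at k = 0)
  C[2][2] = min over k of (A[2][0] + B[0][2] = -5 + 9 = 4, A[2][1] + B[1][2] = 1 + -2 = -1, A[2][2] + B[2][2] = -1 + 3 = 2) = -1 (attained at k = 1)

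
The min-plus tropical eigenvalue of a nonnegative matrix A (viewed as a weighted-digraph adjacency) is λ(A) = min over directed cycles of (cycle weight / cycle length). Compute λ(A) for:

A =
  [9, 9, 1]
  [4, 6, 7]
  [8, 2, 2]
λ(A) = 2

Enumerate directed cycles and compute their means (weight / length). Sample:
  cycle 0 → 0: weight = 9, length = 1, mean = 9/1 ≈ 9.000
  cycle 1 → 1: weight = 6, length = 1, mean = 6/1 ≈ 6.000
  cycle 2 → 2: weight = 2, length = 1, mean = 2/1 ≈ 2.000
  cycle 0 → 1 → 0: weight = 13, length = 2, mean = 13/2 ≈ 6.500
  cycle 0 → 2 → 0: weight = 9, length = 2, mean = 9/2 ≈ 4.500
  cycle 1 → 0 → 1: weight = 13, length = 2, mean = 13/2 ≈ 6.500
Minimum mean = 2.000, attained e.g. along the cycle 2 → 2 with weight 2 and length 1. So λ(A) = 2/1 = 2.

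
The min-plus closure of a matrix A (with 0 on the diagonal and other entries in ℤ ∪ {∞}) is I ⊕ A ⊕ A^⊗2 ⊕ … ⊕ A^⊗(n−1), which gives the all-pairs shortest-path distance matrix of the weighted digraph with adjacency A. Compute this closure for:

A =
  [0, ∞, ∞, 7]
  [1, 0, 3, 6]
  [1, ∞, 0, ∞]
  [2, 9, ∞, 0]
Closure =
  [0, 16, 19, 7]
  [1, 0, 3, 6]
  [1, 17, 0, 8]
  [2, 9, 12, 0]

This is the Floyd-Warshall all-pairs shortest-path computation. For each intermediate vertex k = 0, 1, …, 3, update dist[i][j] ← min(dist[i][j], dist[i][k] + dist[k][j]). The final matrix gives, for each (i, j), the minimum total weight of any directed path from i to j (possibly empty when i = j).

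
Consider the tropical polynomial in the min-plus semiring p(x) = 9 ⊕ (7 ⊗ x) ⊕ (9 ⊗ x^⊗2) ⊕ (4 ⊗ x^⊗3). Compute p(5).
p(5) = 9

A tropical monomial a ⊗ x^⊗i evaluates to a + i · x. Evaluating each term at x = 5:
  Term 0 contributes 9 + 0 · 5 = 9
  Term 1 contributes 7 + 1 · 5 = 12
  Term 2 contributes 9 + 2 · 5 = 19
  Term 3 contributes 4 + 3 · 5 = 19
p(5) = ⊕ of these = min[9, 12, 19, 19] = 9.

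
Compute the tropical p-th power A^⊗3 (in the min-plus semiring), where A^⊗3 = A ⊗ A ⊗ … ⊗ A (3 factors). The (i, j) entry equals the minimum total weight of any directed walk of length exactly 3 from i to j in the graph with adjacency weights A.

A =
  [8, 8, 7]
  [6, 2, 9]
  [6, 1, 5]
A^⊗3 =
  [14, 10, 17]
  [10, 6, 13]
  [9, 5, 12]

Each entry (A^⊗3)_ij equals the minimum over all length-3 walks i = v_0 → v_1 → … → v_3 = j of Σ_t A[v_t][v_{t+1}]. For example, for (i, j) = (0, 2) we minimise over 9 possible intermediate vertex sequences; the minimum is 17, attained along the walk 0 → 2 → 1 → 2.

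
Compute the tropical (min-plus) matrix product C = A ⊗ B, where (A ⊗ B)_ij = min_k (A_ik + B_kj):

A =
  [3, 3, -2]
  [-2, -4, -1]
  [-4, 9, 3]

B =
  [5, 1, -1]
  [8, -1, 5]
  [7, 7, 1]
A ⊗ B =
  [5, 2, -1]
  [3, -5, -3]
  [1, -3, -5]

Apply the min-plus product entry-by-entry:
  C[0][0] = min over k of (A[0][0] + B[0][0] = 3 + 5 = 8, A[0][1] + B[1][0] = 3 + 8 = 11, A[0][2] + B[2][0] = -2 + 7 = 5) = 5 (attained at k = 2)
  C[0][1] = min over k of (A[0][0] + B[0][1] = 3 + 1 = 4, A[0][1] + B[1][1] = 3 + -1 = 2, A[0][2] + B[2][1] = -2 + 7 = 5) = 2 (attained at k = 1)
  C[0][2] = min over k of (A[0][0] + B[0][2] = 3 + -1 = 2, A[0][1] + B[1][2] = 3 + 5 = 8, A[0][2] + B[2][2] = -2 + 1 = -1) = -1 (attained at k = 2)
  C[1][0] = min over k of (A[1][0] + B[0][0] = -2 + 5 = 3, A[1][1] + B[1][0] = -4 + 8 = 4, A[1][2] + B[2][0] = -1 + 7 = 6) = 3 (attained at k = 0)
  C[1][1] = min over k of (A[1][0] + B[0][1] = -2 + 1 = -1, A[1][1] + B[1][1] = -4 + -1 = -5, A[1][2] + B[2][1] = -1 + 7 = 6) = -5 (attained at k = 1)
  C[1][2] = min over k of (A[1][0] + B[0][2] = -2 + -1 = -3, A[1][1] + B[1][2] = -4 + 5 = 1, A[1][2] + B[2][2] = -1 + 1 = 0) = -3 (attained at k = 0)
  C[2][0] = min over k of (A[2][0] + B[0][0] = -4 + 5 = 1, A[2][1] + B[1][0] = 9 + 8 = 17, A[2][2] + B[2][0] = 3 + 7 = 10) = 1 (attained at k = 0)
  C[2][1] = min over k of (A[2][0] + B[0][1] = -4 + 1 = -3, A[2][1] + B[1][1] = 9 + -1 = 8, A[2][2] + B[2][1] = 3 + 7 = 10) = -3 (attained at k = 0)
  C[2][2] = min over k of (A[2][0] + B[0][2] = -4 + -1 = -5, A[2][1] + B[1][2] = 9 + 5 = 14, A[2][2] + B[2][2] = 3 + 1 = 4) = -5 (attained at k = 0)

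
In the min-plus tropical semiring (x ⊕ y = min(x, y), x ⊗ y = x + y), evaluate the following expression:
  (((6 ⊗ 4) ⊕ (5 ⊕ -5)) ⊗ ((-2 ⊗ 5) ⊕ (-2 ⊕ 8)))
(((6 ⊗ 4) ⊕ (5 ⊕ -5)) ⊗ ((-2 ⊗ 5) ⊕ (-2 ⊕ 8))) = -7

Expand innermost to outermost. Recall ⊕ takes the minimum of its arguments and ⊗ takes their sum. Working out the expression (((6 ⊗ 4) ⊕ (5 ⊕ -5)) ⊗ ((-2 ⊗ 5) ⊕ (-2 ⊕ 8))) gives -7.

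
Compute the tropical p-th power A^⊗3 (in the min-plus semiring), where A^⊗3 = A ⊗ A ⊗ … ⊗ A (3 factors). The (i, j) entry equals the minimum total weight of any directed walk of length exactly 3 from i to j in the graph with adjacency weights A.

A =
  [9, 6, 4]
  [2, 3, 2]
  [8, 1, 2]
A^⊗3 =
  [7, 7, 7]
  [5, 5, 5]
  [5, 4, 5]

Each entry (A^⊗3)_ij equals the minimum over all length-3 walks i = v_0 → v_1 → … → v_3 = j of Σ_t A[v_t][v_{t+1}]. For example, for (i, j) = (0, 2) we minimise over 9 possible intermediate vertex sequences; the minimum is 7, attained along the walk 0 → 2 → 1 → 2.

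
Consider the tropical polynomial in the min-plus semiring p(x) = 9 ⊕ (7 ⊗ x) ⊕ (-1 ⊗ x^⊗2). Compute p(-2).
p(-2) = -5

A tropical monomial a ⊗ x^⊗i evaluates to a + i · x. Evaluating each term at x = -2:
  Term 0 contributes 9 + 0 · -2 = 9
  Term 1 contributes 7 + 1 · -2 = 5
  Term 2 contributes -1 + 2 · -2 = -5
p(-2) = ⊕ of these = min[9, 5, -5] = -5.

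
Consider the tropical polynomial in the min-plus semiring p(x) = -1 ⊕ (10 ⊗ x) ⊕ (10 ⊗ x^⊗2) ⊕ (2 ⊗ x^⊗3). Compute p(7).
p(7) = -1

A tropical monomial a ⊗ x^⊗i evaluates to a + i · x. Evaluating each term at x = 7:
  Term 0 contributes -1 + 0 · 7 = -1
  Term 1 contributes 10 + 1 · 7 = 17
  Term 2 contributes 10 + 2 · 7 = 24
  Term 3 contributes 2 + 3 · 7 = 23
p(7) = ⊕ of these = min[-1, 17, 24, 23] = -1.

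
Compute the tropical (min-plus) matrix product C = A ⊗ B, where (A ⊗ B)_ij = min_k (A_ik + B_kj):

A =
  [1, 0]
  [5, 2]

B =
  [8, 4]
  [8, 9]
A ⊗ B =
  [8, 5]
  [10, 9]

Apply the min-plus product entry-by-entry:
  C[0][0] = min over k of (A[0][0] + B[0][0] = 1 + 8 = 9, A[0][1] + B[1][0] = 0 + 8 = 8) = 8 (attained at k = 1)
  C[0][1] = min over k of (A[0][0] + B[0][1] = 1 + 4 = 5, A[0][1] + B[1][1] = 0 + 9 = 9) = 5 (attained at k = 0)
  C[1][0] = min over k of (A[1][0] + B[0][0] = 5 + 8 = 13, A[1][1] + B[1][0] = 2 + 8 = 10) = 10 (attained at k = 1)
  C[1][1] = min over k of (A[1][0] + B[0][1] = 5 + 4 = 9, A[1][1] + B[1][1] = 2 + 9 = 11) = 9 (attained at k = 0)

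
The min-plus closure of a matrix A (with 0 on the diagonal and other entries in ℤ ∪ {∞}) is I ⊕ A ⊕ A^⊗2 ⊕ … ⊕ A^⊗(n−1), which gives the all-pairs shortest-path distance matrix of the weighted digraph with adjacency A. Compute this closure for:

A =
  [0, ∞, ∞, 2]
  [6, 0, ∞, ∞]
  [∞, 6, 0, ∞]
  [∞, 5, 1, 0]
Closure =
  [0, 7, 3, 2]
  [6, 0, 9, 8]
  [12, 6, 0, 14]
  [11, 5, 1, 0]

This is the Floyd-Warshall all-pairs shortest-path computation. For each intermediate vertex k = 0, 1, …, 3, update dist[i][j] ← min(dist[i][j], dist[i][k] + dist[k][j]). The final matrix gives, for each (i, j), the minimum total weight of any directed path from i to j (possibly empty when i = j).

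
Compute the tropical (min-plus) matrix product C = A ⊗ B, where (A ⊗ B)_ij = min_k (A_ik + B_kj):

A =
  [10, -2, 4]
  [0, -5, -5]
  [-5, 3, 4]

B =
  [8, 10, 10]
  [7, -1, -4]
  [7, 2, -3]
A ⊗ B =
  [5, -3, -6]
  [2, -6, -9]
  [3, 2, -1]

Apply the min-plus product entry-by-entry:
  C[0][0] = min over k of (A[0][0] + B[0][0] = 10 + 8 = 18, A[0][1] + B[1][0] = -2 + 7 = 5, A[0][2] + B[2][0] = 4 + 7 = 11) = 5 (attained at k = 1)
  C[0][1] = min over k of (A[0][0] + B[0][1] = 10 + 10 = 20, A[0][1] + B[1][1] = -2 + -1 = -3, A[0][2] + B[2][1] = 4 + 2 = 6) = -3 (attained at k = 1)
  C[0][2] = min over k of (A[0][0] + B[0][2] = 10 + 10 = 20, A[0][1] + B[1][2] = -2 + -4 = -6, A[0][2] + B[2][2] = 4 + -3 = 1) = -6 (attained at k = 1)
  C[1][0] = min over k of (A[1][0] + B[0][0] = 0 + 8 = 8, A[1][1] + B[1][0] = -5 + 7 = 2, A[1][2] + B[2][0] = -5 + 7 = 2) = 2 (attained at k = 1)
  C[1][1] = min over k of (A[1][0] + B[0][1] = 0 + 10 = 10, A[1][1] + B[1][1] = -5 + -1 = -6, A[1][2] + B[2][1] = -5 + 2 = -3) = -6 (attained at k = 1)
  C[1][2] = min over k of (A[1][0] + B[0][2] = 0 + 10 = 10, A[1][1] + B[1][2] = -5 + -4 = -9, A[1][2] + B[2][2] = -5 + -3 = -8) = -9 (attained at k = 1)
  C[2][0] = min over k of (A[2][0] + B[0][0] = -5 + 8 = 3, A[2][1] + B[1][0] = 3 + 7 = 10, A[2][2] + B[2][0] = 4 + 7 = 11) = 3 (attained at k = 0)
  C[2][1] = min over k of (A[2][0] + B[0][1] = -5 + 10 = 5, A[2][1] + B[1][1] = 3 + -1 = 2, A[2][2] + B[2][1] = 4 + 2 = 6) = 2 (attained at k = 1)
  C[2][2] = min over k of (A[2][0] + B[0][2] = -5 + 10 = 5, A[2][1] + B[1][2] = 3 + -4 = -1, A[2][2] + B[2][2] = 4 + -3 = 1) = -1 (attained at k = 1)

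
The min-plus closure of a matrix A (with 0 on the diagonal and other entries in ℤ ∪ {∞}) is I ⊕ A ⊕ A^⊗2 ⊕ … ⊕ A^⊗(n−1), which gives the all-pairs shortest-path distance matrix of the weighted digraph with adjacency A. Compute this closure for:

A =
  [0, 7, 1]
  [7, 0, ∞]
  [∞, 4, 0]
Closure =
  [0, 5, 1]
  [7, 0, 8]
  [11, 4, 0]

This is the Floyd-Warshall all-pairs shortest-path computation. For each intermediate vertex k = 0, 1, …, 2, update dist[i][j] ← min(dist[i][j], dist[i][k] + dist[k][j]). The final matrix gives, for each (i, j), the minimum total weight of any directed path from i to j (possibly empty when i = j).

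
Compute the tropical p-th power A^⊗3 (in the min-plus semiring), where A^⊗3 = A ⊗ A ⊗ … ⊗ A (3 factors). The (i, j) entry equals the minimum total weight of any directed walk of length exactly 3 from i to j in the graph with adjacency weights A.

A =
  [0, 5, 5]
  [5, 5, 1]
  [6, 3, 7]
A^⊗3 =
  [0, 5, 5]
  [5, 9, 5]
  [6, 7, 9]

Each entry (A^⊗3)_ij equals the minimum over all length-3 walks i = v_0 → v_1 → … → v_3 = j of Σ_t A[v_t][v_{t+1}]. For example, for (i, j) = (0, 2) we minimise over 9 possible intermediate vertex sequences; the minimum is 5, attained along the walk 0 → 0 → 0 → 2.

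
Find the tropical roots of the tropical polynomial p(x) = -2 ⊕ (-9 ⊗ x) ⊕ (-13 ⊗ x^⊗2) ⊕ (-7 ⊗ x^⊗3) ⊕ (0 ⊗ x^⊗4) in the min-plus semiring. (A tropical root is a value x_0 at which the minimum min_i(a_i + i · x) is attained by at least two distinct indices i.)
Roots: {-7, -6, 4, 7}

Each tropical root is a break point of the lower envelope of the lines y = a_i + i · x (there are 5 lines, with slopes 0, 1, ..., 4). Only the lines that attain the minimum somewhere contribute to roots; other lines are dominated. Here the surviving (envelope) indices are i = 4, i = 3, i = 2, i = 1, i = 0.
Intersections between consecutive envelope lines give the roots: for adjacent envelope indices i < j the intersection is x = (a_i − a_j) / (j − i). Reading off the sorted break points: {-7, -6, 4, 7}.
Verification: at each break x_0, at least two indices attain the minimum of min_i(a_i + i · x_0).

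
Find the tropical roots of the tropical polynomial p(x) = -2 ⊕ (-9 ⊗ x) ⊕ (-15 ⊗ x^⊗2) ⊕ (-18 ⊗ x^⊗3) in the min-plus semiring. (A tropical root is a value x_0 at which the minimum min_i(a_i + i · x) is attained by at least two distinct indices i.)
Roots: {3, 6, 7}

Each tropical root is a break point of the lower envelope of the lines y = a_i + i · x (there are 4 lines, with slopes 0, 1, ..., 3). Only the lines that attain the minimum somewhere contribute to roots; other lines are dominated. Here the surviving (envelope) indices are i = 3, i = 2, i = 1, i = 0.
Intersections between consecutive envelope lines give the roots: for adjacent envelope indices i < j the intersection is x = (a_i − a_j) / (j − i). Reading off the sorted break points: {3, 6, 7}.
Verification: at each break x_0, at least two indices attain the minimum of min_i(a_i + i · x_0).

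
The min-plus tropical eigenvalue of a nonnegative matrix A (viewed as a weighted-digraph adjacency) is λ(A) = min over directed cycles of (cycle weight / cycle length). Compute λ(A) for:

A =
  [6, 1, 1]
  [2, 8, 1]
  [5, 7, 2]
λ(A) = 3/2

Enumerate directed cycles and compute their means (weight / length). Sample:
  cycle 0 → 0: weight = 6, length = 1, mean = 6/1 ≈ 6.000
  cycle 1 → 1: weight = 8, length = 1, mean = 8/1 ≈ 8.000
  cycle 2 → 2: weight = 2, length = 1, mean = 2/1 ≈ 2.000
  cycle 0 → 1 → 0: weight = 3, length = 2, mean = 3/2 ≈ 1.500
  cycle 0 → 2 → 0: weight = 6, length = 2, mean = 6/2 ≈ 3.000
  cycle 1 → 0 → 1: weight = 3, length = 2, mean = 3/2 ≈ 1.500
Minimum mean = 1.500, attained e.g. along the cycle 0 → 1 → 0 with weight 3 and length 2. So λ(A) = 3/2 = 3/2.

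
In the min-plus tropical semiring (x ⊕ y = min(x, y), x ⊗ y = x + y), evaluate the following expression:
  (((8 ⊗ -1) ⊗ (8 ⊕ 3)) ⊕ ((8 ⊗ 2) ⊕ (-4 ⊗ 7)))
(((8 ⊗ -1) ⊗ (8 ⊕ 3)) ⊕ ((8 ⊗ 2) ⊕ (-4 ⊗ 7))) = 3

Expand innermost to outermost. Recall ⊕ takes the minimum of its arguments and ⊗ takes their sum. Working out the expression (((8 ⊗ -1) ⊗ (8 ⊕ 3)) ⊕ ((8 ⊗ 2) ⊕ (-4 ⊗ 7))) gives 3.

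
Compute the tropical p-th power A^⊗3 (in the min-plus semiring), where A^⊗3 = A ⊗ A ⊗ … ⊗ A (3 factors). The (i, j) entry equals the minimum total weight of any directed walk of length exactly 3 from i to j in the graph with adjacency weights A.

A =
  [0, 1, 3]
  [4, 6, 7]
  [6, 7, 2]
A^⊗3 =
  [0, 1, 3]
  [4, 5, 7]
  [6, 7, 6]

Each entry (A^⊗3)_ij equals the minimum over all length-3 walks i = v_0 → v_1 → … → v_3 = j of Σ_t A[v_t][v_{t+1}]. For example, for (i, j) = (0, 2) we minimise over 9 possible intermediate vertex sequences; the minimum is 3, attained along the walk 0 → 0 → 0 → 2.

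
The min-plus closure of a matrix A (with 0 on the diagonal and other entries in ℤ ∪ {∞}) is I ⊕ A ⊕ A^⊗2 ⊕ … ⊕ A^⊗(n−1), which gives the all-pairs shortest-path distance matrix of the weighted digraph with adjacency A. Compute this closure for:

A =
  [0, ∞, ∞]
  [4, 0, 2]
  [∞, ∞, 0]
Closure =
  [0, ∞, ∞]
  [4, 0, 2]
  [∞, ∞, 0]

This is the Floyd-Warshall all-pairs shortest-path computation. For each intermediate vertex k = 0, 1, …, 2, update dist[i][j] ← min(dist[i][j], dist[i][k] + dist[k][j]). The final matrix gives, for each (i, j), the minimum total weight of any directed path from i to j (possibly empty when i = j).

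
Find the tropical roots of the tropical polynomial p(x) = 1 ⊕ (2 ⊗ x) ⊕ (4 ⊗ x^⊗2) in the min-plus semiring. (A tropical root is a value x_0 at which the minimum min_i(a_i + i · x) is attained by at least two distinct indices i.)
Roots: {-2, -1}

Each tropical root is a break point of the lower envelope of the lines y = a_i + i · x (there are 3 lines, with slopes 0, 1, ..., 2). Only the lines that attain the minimum somewhere contribute to roots; other lines are dominated. Here the surviving (envelope) indices are i = 2, i = 1, i = 0.
Intersections between consecutive envelope lines give the roots: for adjacent envelope indices i < j the intersection is x = (a_i − a_j) / (j − i). Reading off the sorted break points: {-2, -1}.
Verification: at each break x_0, at least two indices attain the minimum of min_i(a_i + i · x_0).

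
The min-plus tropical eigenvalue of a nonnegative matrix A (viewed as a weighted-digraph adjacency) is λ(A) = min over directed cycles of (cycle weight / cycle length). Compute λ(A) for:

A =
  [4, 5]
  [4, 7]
λ(A) = 4

Enumerate directed cycles and compute their means (weight / length). Sample:
  cycle 0 → 0: weight = 4, length = 1, mean = 4/1 ≈ 4.000
  cycle 1 → 1: weight = 7, length = 1, mean = 7/1 ≈ 7.000
  cycle 0 → 1 → 0: weight = 9, length = 2, mean = 9/2 ≈ 4.500
  cycle 1 → 0 → 1: weight = 9, length = 2, mean = 9/2 ≈ 4.500
Minimum mean = 4.000, attained e.g. along the cycle 0 → 0 with weight 4 and length 1. So λ(A) = 4/1 = 4.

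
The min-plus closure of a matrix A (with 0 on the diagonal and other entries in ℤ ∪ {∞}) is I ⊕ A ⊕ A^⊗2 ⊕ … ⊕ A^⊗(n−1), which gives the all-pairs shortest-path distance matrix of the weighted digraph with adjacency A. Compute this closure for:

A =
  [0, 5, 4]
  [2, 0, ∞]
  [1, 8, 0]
Closure =
  [0, 5, 4]
  [2, 0, 6]
  [1, 6, 0]

This is the Floyd-Warshall all-pairs shortest-path computation. For each intermediate vertex k = 0, 1, …, 2, update dist[i][j] ← min(dist[i][j], dist[i][k] + dist[k][j]). The final matrix gives, for each (i, j), the minimum total weight of any directed path from i to j (possibly empty when i = j).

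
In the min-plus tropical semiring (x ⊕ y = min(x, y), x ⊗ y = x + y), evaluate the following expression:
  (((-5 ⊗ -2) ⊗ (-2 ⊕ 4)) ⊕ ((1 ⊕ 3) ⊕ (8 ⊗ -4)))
(((-5 ⊗ -2) ⊗ (-2 ⊕ 4)) ⊕ ((1 ⊕ 3) ⊕ (8 ⊗ -4))) = -9

Expand innermost to outermost. Recall ⊕ takes the minimum of its arguments and ⊗ takes their sum. Working out the expression (((-5 ⊗ -2) ⊗ (-2 ⊕ 4)) ⊕ ((1 ⊕ 3) ⊕ (8 ⊗ -4))) gives -9.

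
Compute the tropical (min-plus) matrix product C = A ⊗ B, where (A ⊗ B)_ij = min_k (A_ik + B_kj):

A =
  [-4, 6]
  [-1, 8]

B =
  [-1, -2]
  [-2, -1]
A ⊗ B =
  [-5, -6]
  [-2, -3]

Apply the min-plus product entry-by-entry:
  C[0][0] = min over k of (A[0][0] + B[0][0] = -4 + -1 = -5, A[0][1] + B[1][0] = 6 + -2 = 4) = -5 (attained at k = 0)
  C[0][1] = min over k of (A[0][0] + B[0][1] = -4 + -2 = -6, A[0][1] + B[1][1] = 6 + -1 = 5) = -6 (attained at k = 0)
  C[1][0] = min over k of (A[1][0] + B[0][0] = -1 + -1 = -2, A[1][1] + B[1][0] = 8 + -2 = 6) = -2 (attained at k = 0)
  C[1][1] = min over k of (A[1][0] + B[0][1] = -1 + -2 = -3, A[1][1] + B[1][1] = 8 + -1 = 7) = -3 (attained at k = 0)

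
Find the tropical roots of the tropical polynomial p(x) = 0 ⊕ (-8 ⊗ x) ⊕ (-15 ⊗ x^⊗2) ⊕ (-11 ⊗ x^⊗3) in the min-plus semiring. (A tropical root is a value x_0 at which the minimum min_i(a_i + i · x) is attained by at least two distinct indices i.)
Roots: {-4, 7, 8}

Each tropical root is a break point of the lower envelope of the lines y = a_i + i · x (there are 4 lines, with slopes 0, 1, ..., 3). Only the lines that attain the minimum somewhere contribute to roots; other lines are dominated. Here the surviving (envelope) indices are i = 3, i = 2, i = 1, i = 0.
Intersections between consecutive envelope lines give the roots: for adjacent envelope indices i < j the intersection is x = (a_i − a_j) / (j − i). Reading off the sorted break points: {-4, 7, 8}.
Verification: at each break x_0, at least two indices attain the minimum of min_i(a_i + i · x_0).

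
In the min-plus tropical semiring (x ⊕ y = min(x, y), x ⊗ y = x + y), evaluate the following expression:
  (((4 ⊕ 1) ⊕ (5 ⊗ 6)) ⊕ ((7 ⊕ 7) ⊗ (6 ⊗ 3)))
(((4 ⊕ 1) ⊕ (5 ⊗ 6)) ⊕ ((7 ⊕ 7) ⊗ (6 ⊗ 3))) = 1

Expand innermost to outermost. Recall ⊕ takes the minimum of its arguments and ⊗ takes their sum. Working out the expression (((4 ⊕ 1) ⊕ (5 ⊗ 6)) ⊕ ((7 ⊕ 7) ⊗ (6 ⊗ 3))) gives 1.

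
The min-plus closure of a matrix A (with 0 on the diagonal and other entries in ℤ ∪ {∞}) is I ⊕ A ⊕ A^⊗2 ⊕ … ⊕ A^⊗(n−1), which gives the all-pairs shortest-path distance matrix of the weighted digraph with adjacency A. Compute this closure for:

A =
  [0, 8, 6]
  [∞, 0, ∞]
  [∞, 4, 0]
Closure =
  [0, 8, 6]
  [∞, 0, ∞]
  [∞, 4, 0]

This is the Floyd-Warshall all-pairs shortest-path computation. For each intermediate vertex k = 0, 1, …, 2, update dist[i][j] ← min(dist[i][j], dist[i][k] + dist[k][j]). The final matrix gives, for each (i, j), the minimum total weight of any directed path from i to j (possibly empty when i = j).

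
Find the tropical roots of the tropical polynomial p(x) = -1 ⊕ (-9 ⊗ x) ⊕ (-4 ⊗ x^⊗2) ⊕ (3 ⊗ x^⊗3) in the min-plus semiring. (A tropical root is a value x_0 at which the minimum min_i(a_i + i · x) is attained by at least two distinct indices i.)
Roots: {-7, -5, 8}

Each tropical root is a break point of the lower envelope of the lines y = a_i + i · x (there are 4 lines, with slopes 0, 1, ..., 3). Only the lines that attain the minimum somewhere contribute to roots; other lines are dominated. Here the surviving (envelope) indices are i = 3, i = 2, i = 1, i = 0.
Intersections between consecutive envelope lines give the roots: for adjacent envelope indices i < j the intersection is x = (a_i − a_j) / (j − i). Reading off the sorted break points: {-7, -5, 8}.
Verification: at each break x_0, at least two indices attain the minimum of min_i(a_i + i · x_0).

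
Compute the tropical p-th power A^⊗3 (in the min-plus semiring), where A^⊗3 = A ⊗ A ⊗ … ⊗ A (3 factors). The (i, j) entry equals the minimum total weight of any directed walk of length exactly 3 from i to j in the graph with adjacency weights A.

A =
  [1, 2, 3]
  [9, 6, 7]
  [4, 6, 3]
A^⊗3 =
  [3, 4, 5]
  [11, 12, 13]
  [6, 7, 8]

Each entry (A^⊗3)_ij equals the minimum over all length-3 walks i = v_0 → v_1 → … → v_3 = j of Σ_t A[v_t][v_{t+1}]. For example, for (i, j) = (0, 2) we minimise over 9 possible intermediate vertex sequences; the minimum is 5, attained along the walk 0 → 0 → 0 → 2.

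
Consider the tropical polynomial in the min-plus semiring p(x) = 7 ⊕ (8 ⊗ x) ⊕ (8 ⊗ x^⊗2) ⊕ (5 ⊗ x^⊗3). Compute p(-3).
p(-3) = -4

A tropical monomial a ⊗ x^⊗i evaluates to a + i · x. Evaluating each term at x = -3:
  Term 0 contributes 7 + 0 · -3 = 7
  Term 1 contributes 8 + 1 · -3 = 5
  Term 2 contributes 8 + 2 · -3 = 2
  Term 3 contributes 5 + 3 · -3 = -4
p(-3) = ⊕ of these = min[7, 5, 2, -4] = -4.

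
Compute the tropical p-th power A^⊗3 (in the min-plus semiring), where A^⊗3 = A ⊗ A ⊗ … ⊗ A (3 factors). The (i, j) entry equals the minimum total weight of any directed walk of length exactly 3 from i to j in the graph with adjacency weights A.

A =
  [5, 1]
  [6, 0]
A^⊗3 =
  [7, 1]
  [6, 0]

Each entry (A^⊗3)_ij equals the minimum over all length-3 walks i = v_0 → v_1 → … → v_3 = j of Σ_t A[v_t][v_{t+1}]. For example, for (i, j) = (0, 1) we minimise over 4 possible intermediate vertex sequences; the minimum is 1, attained along the walk 0 → 1 → 1 → 1.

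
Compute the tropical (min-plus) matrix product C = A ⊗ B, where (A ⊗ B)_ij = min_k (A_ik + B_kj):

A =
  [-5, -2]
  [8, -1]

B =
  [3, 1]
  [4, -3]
A ⊗ B =
  [-2, -5]
  [3, -4]

Apply the min-plus product entry-by-entry:
  C[0][0] = min over k of (A[0][0] + B[0][0] = -5 + 3 = -2, A[0][1] + B[1][0] = -2 + 4 = 2) = -2 (attained at k = 0)
  C[0][1] = min over k of (A[0][0] + B[0][1] = -5 + 1 = -4, A[0][1] + B[1][1] = -2 + -3 = -5) = -5 (attained at k = 1)
  C[1][0] = min over k of (A[1][0] + B[0][0] = 8 + 3 = 11, A[1][1] + B[1][0] = -1 + 4 = 3) = 3 (attained at k = 1)
  C[1][1] = min over k of (A[1][0] + B[0][1] = 8 + 1 = 9, A[1][1] + B[1][1] = -1 + -3 = -4) = -4 (attained at k = 1)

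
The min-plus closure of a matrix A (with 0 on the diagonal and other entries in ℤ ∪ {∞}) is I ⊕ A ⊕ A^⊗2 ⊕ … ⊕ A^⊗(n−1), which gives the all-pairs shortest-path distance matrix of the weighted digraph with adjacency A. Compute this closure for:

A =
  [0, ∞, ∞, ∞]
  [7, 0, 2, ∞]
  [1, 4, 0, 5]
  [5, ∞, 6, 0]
Closure =
  [0, ∞, ∞, ∞]
  [3, 0, 2, 7]
  [1, 4, 0, 5]
  [5, 10, 6, 0]

This is the Floyd-Warshall all-pairs shortest-path computation. For each intermediate vertex k = 0, 1, …, 3, update dist[i][j] ← min(dist[i][j], dist[i][k] + dist[k][j]). The final matrix gives, for each (i, j), the minimum total weight of any directed path from i to j (possibly empty when i = j).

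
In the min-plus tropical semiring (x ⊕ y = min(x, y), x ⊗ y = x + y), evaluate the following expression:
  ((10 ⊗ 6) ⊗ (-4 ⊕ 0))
((10 ⊗ 6) ⊗ (-4 ⊕ 0)) = 12

Expand innermost to outermost. Recall ⊕ takes the minimum of its arguments and ⊗ takes their sum. Working out the expression ((10 ⊗ 6) ⊗ (-4 ⊕ 0)) gives 12.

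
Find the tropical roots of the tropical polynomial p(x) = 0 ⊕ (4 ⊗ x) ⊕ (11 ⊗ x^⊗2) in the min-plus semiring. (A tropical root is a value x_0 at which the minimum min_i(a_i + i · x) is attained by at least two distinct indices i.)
Roots: {-7, -4}

Each tropical root is a break point of the lower envelope of the lines y = a_i + i · x (there are 3 lines, with slopes 0, 1, ..., 2). Only the lines that attain the minimum somewhere contribute to roots; other lines are dominated. Here the surviving (envelope) indices are i = 2, i = 1, i = 0.
Intersections between consecutive envelope lines give the roots: for adjacent envelope indices i < j the intersection is x = (a_i − a_j) / (j − i). Reading off the sorted break points: {-7, -4}.
Verification: at each break x_0, at least two indices attain the minimum of min_i(a_i + i · x_0).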